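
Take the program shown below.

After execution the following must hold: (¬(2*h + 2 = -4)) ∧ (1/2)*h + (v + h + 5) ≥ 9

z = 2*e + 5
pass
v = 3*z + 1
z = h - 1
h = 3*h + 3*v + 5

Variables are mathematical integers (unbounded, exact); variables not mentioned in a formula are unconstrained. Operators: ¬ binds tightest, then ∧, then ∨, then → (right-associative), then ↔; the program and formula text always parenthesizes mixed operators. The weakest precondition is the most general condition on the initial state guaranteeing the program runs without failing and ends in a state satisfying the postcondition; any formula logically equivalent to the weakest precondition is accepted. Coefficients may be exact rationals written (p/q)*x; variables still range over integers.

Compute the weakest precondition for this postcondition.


Working backward. After the program, the postcondition (¬(2*h + 2 = -4)) ∧ (1/2)*h + (v + h + 5) ≥ 9 must hold; in canonical form it is (¬(2*h = -6)) ∧ (3/2)*h + v ≥ 4.
Before h := 3*h + 3*v + 5: (¬(6*h + 6*v = -16)) ∧ (9/2)*h + (11/2)*v ≥ -7/2
Before z := h - 1: (¬(6*h + 6*v = -16)) ∧ (9/2)*h + (11/2)*v ≥ -7/2
Before v := 3*z + 1: (¬(6*h + 18*z = -22)) ∧ (9/2)*h + (33/2)*z ≥ -9
Before skip: (¬(6*h + 18*z = -22)) ∧ (9/2)*h + (33/2)*z ≥ -9
Before z := 2*e + 5: (¬(36*e + 6*h = -112)) ∧ 33*e + (9/2)*h ≥ -183/2
Answer: WP = (¬(36*e + 6*h = -112)) ∧ 33*e + (9/2)*h ≥ -183/2


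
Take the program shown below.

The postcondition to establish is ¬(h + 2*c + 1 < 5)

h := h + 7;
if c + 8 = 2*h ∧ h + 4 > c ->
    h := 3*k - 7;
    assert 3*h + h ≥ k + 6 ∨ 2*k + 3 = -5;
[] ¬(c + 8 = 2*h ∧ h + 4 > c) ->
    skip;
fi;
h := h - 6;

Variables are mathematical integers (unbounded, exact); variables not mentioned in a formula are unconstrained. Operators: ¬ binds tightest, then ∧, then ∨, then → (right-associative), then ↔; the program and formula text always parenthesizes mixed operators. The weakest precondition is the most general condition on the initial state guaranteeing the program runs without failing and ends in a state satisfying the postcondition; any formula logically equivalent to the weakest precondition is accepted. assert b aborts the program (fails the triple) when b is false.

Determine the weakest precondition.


Working backward. After the program, the postcondition ¬(h + 2*c + 1 < 5) must hold; in canonical form it is ¬(2*c + h < 4).
Before h := h - 6: ¬(2*c + h < 10)
Then branch requires (11*k ≥ 34 ∨ 2*k = -8) ∧ (¬(2*c + 3*k < 17)); else branch requires ¬(2*c + h < 10).
Before the if: ((c = 2*h - 8 ∧ h > c - 4) → ((11*k ≥ 34 ∨ 2*k = -8) ∧ (¬(2*c + 3*k < 17)))) ∧ ((¬(c = 2*h - 8 ∧ h > c - 4)) → (¬(2*c + h < 10)))
Before h := h + 7: ((c = 2*h + 6 ∧ h > c - 11) → ((11*k ≥ 34 ∨ 2*k = -8) ∧ (¬(2*c + 3*k < 17)))) ∧ ((¬(c = 2*h + 6 ∧ h > c - 11)) → (¬(2*c + h < 3)))
Answer: WP = ((c = 2*h + 6 ∧ h > c - 11) → ((11*k ≥ 34 ∨ 2*k = -8) ∧ (¬(2*c + 3*k < 17)))) ∧ ((¬(c = 2*h + 6 ∧ h > c - 11)) → (¬(2*c + h < 3)))


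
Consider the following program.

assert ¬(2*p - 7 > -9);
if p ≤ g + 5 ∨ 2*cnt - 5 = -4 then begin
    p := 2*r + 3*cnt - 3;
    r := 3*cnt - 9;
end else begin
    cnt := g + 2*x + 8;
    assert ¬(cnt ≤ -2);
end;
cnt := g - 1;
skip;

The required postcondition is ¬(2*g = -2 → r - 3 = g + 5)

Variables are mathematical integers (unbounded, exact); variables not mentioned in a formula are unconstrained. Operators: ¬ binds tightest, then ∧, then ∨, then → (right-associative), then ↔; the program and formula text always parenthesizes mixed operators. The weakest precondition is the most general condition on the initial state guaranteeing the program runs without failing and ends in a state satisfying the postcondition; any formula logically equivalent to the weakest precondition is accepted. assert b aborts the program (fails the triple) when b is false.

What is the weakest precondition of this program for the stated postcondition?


Working backward. After the program, the postcondition ¬(2*g = -2 → r - 3 = g + 5) must hold; in canonical form it is ¬(2*g = -2 → r = g + 8).
Before skip: ¬(2*g = -2 → r = g + 8)
Before cnt := g - 1: ¬(2*g = -2 → r = g + 8)
Then branch requires ¬(2*g = -2 → 3*cnt = g + 17); else branch requires (¬(g + 2*x ≤ -10)) ∧ (¬(2*g = -2 → r = g + 8)).
Before the if: ((p ≤ g + 5 ∨ 2*cnt = 1) → (¬(2*g = -2 → 3*cnt = g + 17))) ∧ ((¬(p ≤ g + 5 ∨ 2*cnt = 1)) → ((¬(g + 2*x ≤ -10)) ∧ (¬(2*g = -2 → r = g + 8))))
Before assert ¬(2*p - 7 > -9): (¬(2*p > -2)) ∧ ((p ≤ g + 5 ∨ 2*cnt = 1) → (¬(2*g = -2 → 3*cnt = g + 17))) ∧ ((¬(p ≤ g + 5 ∨ 2*cnt = 1)) → ((¬(g + 2*x ≤ -10)) ∧ (¬(2*g = -2 → r = g + 8))))
Answer: WP = (¬(2*p > -2)) ∧ ((p ≤ g + 5 ∨ 2*cnt = 1) → (¬(2*g = -2 → 3*cnt = g + 17))) ∧ ((¬(p ≤ g + 5 ∨ 2*cnt = 1)) → ((¬(g + 2*x ≤ -10)) ∧ (¬(2*g = -2 → r = g + 8))))


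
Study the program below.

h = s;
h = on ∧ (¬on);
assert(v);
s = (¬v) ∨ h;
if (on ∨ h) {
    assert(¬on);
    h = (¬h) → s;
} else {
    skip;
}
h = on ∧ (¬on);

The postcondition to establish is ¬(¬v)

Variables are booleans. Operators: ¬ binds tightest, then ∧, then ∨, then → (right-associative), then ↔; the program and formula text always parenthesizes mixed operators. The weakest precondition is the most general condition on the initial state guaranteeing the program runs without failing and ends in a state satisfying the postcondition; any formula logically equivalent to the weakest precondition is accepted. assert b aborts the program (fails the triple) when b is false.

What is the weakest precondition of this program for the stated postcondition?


Working backward. After the program, the postcondition ¬(¬v) must hold; in canonical form it is v.
Before h := on ∧ (¬on): v
Then branch requires (¬on) ∧ v; else branch requires v.
Before the if: ((on ∨ h) → ((¬on) ∧ v)) ∧ ((¬(on ∨ h)) → v)
Before s := (¬v) ∨ h: ((on ∨ h) → ((¬on) ∧ v)) ∧ ((¬(on ∨ h)) → v)
Before assert v: v ∧ ((on ∨ h) → ((¬on) ∧ v)) ∧ ((¬(on ∨ h)) → v)
Before h := on ∧ (¬on): v ∧ (on → ((¬on) ∧ v)) ∧ ((¬on) → v)
Before h := s: v ∧ (on → ((¬on) ∧ v)) ∧ ((¬on) → v)
Answer: WP = v ∧ (on → ((¬on) ∧ v)) ∧ ((¬on) → v)


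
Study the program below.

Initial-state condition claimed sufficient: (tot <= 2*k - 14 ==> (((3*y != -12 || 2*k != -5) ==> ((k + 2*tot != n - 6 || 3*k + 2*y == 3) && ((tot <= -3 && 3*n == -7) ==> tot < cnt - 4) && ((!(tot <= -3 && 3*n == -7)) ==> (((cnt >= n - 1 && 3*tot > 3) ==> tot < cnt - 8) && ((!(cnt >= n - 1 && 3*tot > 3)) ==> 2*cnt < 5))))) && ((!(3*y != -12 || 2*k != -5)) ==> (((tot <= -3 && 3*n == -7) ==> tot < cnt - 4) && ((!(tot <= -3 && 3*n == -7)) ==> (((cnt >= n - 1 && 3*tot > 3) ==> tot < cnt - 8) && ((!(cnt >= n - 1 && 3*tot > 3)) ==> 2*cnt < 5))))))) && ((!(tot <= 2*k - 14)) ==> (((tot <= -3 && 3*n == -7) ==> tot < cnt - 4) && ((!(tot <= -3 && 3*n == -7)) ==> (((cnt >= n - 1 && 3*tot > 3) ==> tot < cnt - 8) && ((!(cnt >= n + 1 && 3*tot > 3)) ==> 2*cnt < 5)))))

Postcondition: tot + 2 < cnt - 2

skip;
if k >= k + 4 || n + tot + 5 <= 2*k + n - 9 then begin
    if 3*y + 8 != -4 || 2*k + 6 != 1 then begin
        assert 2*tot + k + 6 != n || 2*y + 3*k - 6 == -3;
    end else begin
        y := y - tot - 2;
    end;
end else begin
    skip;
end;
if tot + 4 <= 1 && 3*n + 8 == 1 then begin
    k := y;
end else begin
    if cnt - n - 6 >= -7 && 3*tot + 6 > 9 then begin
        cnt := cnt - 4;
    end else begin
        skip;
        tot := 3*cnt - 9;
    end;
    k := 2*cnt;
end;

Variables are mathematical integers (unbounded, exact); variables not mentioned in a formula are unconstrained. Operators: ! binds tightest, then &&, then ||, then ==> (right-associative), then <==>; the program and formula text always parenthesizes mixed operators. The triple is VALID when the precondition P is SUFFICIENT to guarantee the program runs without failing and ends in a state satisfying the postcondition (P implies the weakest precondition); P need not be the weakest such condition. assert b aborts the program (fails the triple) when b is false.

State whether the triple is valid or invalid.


Working backward. After the program, the postcondition tot + 2 < cnt - 2 must hold; in canonical form it is tot < cnt - 4.
Then branch requires tot < cnt - 4; else branch requires ((cnt >= n - 1 && 3*tot > 3) ==> tot < cnt - 8) && ((!(cnt >= n - 1 && 3*tot > 3)) ==> 2*cnt < 5).
Before the if: ((tot <= -3 && 3*n == -7) ==> tot < cnt - 4) && ((!(tot <= -3 && 3*n == -7)) ==> (((cnt >= n - 1 && 3*tot > 3) ==> tot < cnt - 8) && ((!(cnt >= n - 1 && 3*tot > 3)) ==> 2*cnt < 5)))
Then branch requires ((3*y != -12 || 2*k != -5) ==> ((k + 2*tot != n - 6 || 3*k + 2*y == 3) && ((tot <= -3 && 3*n == -7) ==> tot < cnt - 4) && ((!(tot <= -3 && 3*n == -7)) ==> (((cnt >= n - 1 && 3*tot > 3) ==> tot < cnt - 8) && ((!(cnt >= n - 1 && 3*tot > 3)) ==> 2*cnt < 5))))) && ((!(3*y != -12 || 2*k != -5)) ==> (((tot <= -3 && 3*n == -7) ==> tot < cnt - 4) && ((!(tot <= -3 && 3*n == -7)) ==> (((cnt >= n - 1 && 3*tot > 3) ==> tot < cnt - 8) && ((!(cnt >= n - 1 && 3*tot > 3)) ==> 2*cnt < 5))))); else branch requires ((tot <= -3 && 3*n == -7) ==> tot < cnt - 4) && ((!(tot <= -3 && 3*n == -7)) ==> (((cnt >= n - 1 && 3*tot > 3) ==> tot < cnt - 8) && ((!(cnt >= n - 1 && 3*tot > 3)) ==> 2*cnt < 5))).
Before the if: (tot <= 2*k - 14 ==> (((3*y != -12 || 2*k != -5) ==> ((k + 2*tot != n - 6 || 3*k + 2*y == 3) && ((tot <= -3 && 3*n == -7) ==> tot < cnt - 4) && ((!(tot <= -3 && 3*n == -7)) ==> (((cnt >= n - 1 && 3*tot > 3) ==> tot < cnt - 8) && ((!(cnt >= n - 1 && 3*tot > 3)) ==> 2*cnt < 5))))) && ((!(3*y != -12 || 2*k != -5)) ==> (((tot <= -3 && 3*n == -7) ==> tot < cnt - 4) && ((!(tot <= -3 && 3*n == -7)) ==> (((cnt >= n - 1 && 3*tot > 3) ==> tot < cnt - 8) && ((!(cnt >= n - 1 && 3*tot > 3)) ==> 2*cnt < 5))))))) && ((!(tot <= 2*k - 14)) ==> (((tot <= -3 && 3*n == -7) ==> tot < cnt - 4) && ((!(tot <= -3 && 3*n == -7)) ==> (((cnt >= n - 1 && 3*tot > 3) ==> tot < cnt - 8) && ((!(cnt >= n - 1 && 3*tot > 3)) ==> 2*cnt < 5)))))
Before skip: (tot <= 2*k - 14 ==> (((3*y != -12 || 2*k != -5) ==> ((k + 2*tot != n - 6 || 3*k + 2*y == 3) && ((tot <= -3 && 3*n == -7) ==> tot < cnt - 4) && ((!(tot <= -3 && 3*n == -7)) ==> (((cnt >= n - 1 && 3*tot > 3) ==> tot < cnt - 8) && ((!(cnt >= n - 1 && 3*tot > 3)) ==> 2*cnt < 5))))) && ((!(3*y != -12 || 2*k != -5)) ==> (((tot <= -3 && 3*n == -7) ==> tot < cnt - 4) && ((!(tot <= -3 && 3*n == -7)) ==> (((cnt >= n - 1 && 3*tot > 3) ==> tot < cnt - 8) && ((!(cnt >= n - 1 && 3*tot > 3)) ==> 2*cnt < 5))))))) && ((!(tot <= 2*k - 14)) ==> (((tot <= -3 && 3*n == -7) ==> tot < cnt - 4) && ((!(tot <= -3 && 3*n == -7)) ==> (((cnt >= n - 1 && 3*tot > 3) ==> tot < cnt - 8) && ((!(cnt >= n - 1 && 3*tot > 3)) ==> 2*cnt < 5)))))
The weakest precondition is (tot <= 2*k - 14 ==> (((3*y != -12 || 2*k != -5) ==> ((k + 2*tot != n - 6 || 3*k + 2*y == 3) && ((tot <= -3 && 3*n == -7) ==> tot < cnt - 4) && ((!(tot <= -3 && 3*n == -7)) ==> (((cnt >= n - 1 && 3*tot > 3) ==> tot < cnt - 8) && ((!(cnt >= n - 1 && 3*tot > 3)) ==> 2*cnt < 5))))) && ((!(3*y != -12 || 2*k != -5)) ==> (((tot <= -3 && 3*n == -7) ==> tot < cnt - 4) && ((!(tot <= -3 && 3*n == -7)) ==> (((cnt >= n - 1 && 3*tot > 3) ==> tot < cnt - 8) && ((!(cnt >= n - 1 && 3*tot > 3)) ==> 2*cnt < 5))))))) && ((!(tot <= 2*k - 14)) ==> (((tot <= -3 && 3*n == -7) ==> tot < cnt - 4) && ((!(tot <= -3 && 3*n == -7)) ==> (((cnt >= n - 1 && 3*tot > 3) ==> tot < cnt - 8) && ((!(cnt >= n - 1 && 3*tot > 3)) ==> 2*cnt < 5))))).
Check whether (tot <= 2*k - 14 ==> (((3*y != -12 || 2*k != -5) ==> ((k + 2*tot != n - 6 || 3*k + 2*y == 3) && ((tot <= -3 && 3*n == -7) ==> tot < cnt - 4) && ((!(tot <= -3 && 3*n == -7)) ==> (((cnt >= n - 1 && 3*tot > 3) ==> tot < cnt - 8) && ((!(cnt >= n - 1 && 3*tot > 3)) ==> 2*cnt < 5))))) && ((!(3*y != -12 || 2*k != -5)) ==> (((tot <= -3 && 3*n == -7) ==> tot < cnt - 4) && ((!(tot <= -3 && 3*n == -7)) ==> (((cnt >= n - 1 && 3*tot > 3) ==> tot < cnt - 8) && ((!(cnt >= n - 1 && 3*tot > 3)) ==> 2*cnt < 5))))))) && ((!(tot <= 2*k - 14)) ==> (((tot <= -3 && 3*n == -7) ==> tot < cnt - 4) && ((!(tot <= -3 && 3*n == -7)) ==> (((cnt >= n - 1 && 3*tot > 3) ==> tot < cnt - 8) && ((!(cnt >= n + 1 && 3*tot > 3)) ==> 2*cnt < 5))))) implies it.
Every state satisfying the precondition satisfies the weakest precondition: the implication holds.
Answer: valid


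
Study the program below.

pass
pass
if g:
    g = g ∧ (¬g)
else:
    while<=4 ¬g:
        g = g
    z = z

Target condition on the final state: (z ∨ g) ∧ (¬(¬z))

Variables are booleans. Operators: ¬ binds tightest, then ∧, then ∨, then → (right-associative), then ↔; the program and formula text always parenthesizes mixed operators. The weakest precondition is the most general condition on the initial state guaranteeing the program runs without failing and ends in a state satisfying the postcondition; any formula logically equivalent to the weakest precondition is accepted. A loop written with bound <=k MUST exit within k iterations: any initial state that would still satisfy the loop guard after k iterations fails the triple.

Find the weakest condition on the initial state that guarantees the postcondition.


Working backward. After the program, the postcondition (z ∨ g) ∧ (¬(¬z)) must hold; in canonical form it is (z ∨ g) ∧ z.
Then branch requires z; else branch requires ((¬g) → (((¬g) → (((¬g) → (((¬g) → (g ∧ (z ∨ g) ∧ z)) ∧ (g → ((z ∨ g) ∧ z)))) ∧ (g → ((z ∨ g) ∧ z)))) ∧ (g → ((z ∨ g) ∧ z)))) ∧ (g → ((z ∨ g) ∧ z)).
Before the if: (g → z) ∧ ((¬g) → (((¬g) → (((¬g) → (((¬g) → (((¬g) → (g ∧ (z ∨ g) ∧ z)) ∧ (g → ((z ∨ g) ∧ z)))) ∧ (g → ((z ∨ g) ∧ z)))) ∧ (g → ((z ∨ g) ∧ z)))) ∧ (g → ((z ∨ g) ∧ z))))
Before skip: (g → z) ∧ ((¬g) → (((¬g) → (((¬g) → (((¬g) → (((¬g) → (g ∧ (z ∨ g) ∧ z)) ∧ (g → ((z ∨ g) ∧ z)))) ∧ (g → ((z ∨ g) ∧ z)))) ∧ (g → ((z ∨ g) ∧ z)))) ∧ (g → ((z ∨ g) ∧ z))))
Before skip: (g → z) ∧ ((¬g) → (((¬g) → (((¬g) → (((¬g) → (((¬g) → (g ∧ (z ∨ g) ∧ z)) ∧ (g → ((z ∨ g) ∧ z)))) ∧ (g → ((z ∨ g) ∧ z)))) ∧ (g → ((z ∨ g) ∧ z)))) ∧ (g → ((z ∨ g) ∧ z))))
Answer: WP = (g → z) ∧ ((¬g) → (((¬g) → (((¬g) → (((¬g) → (((¬g) → (g ∧ (z ∨ g) ∧ z)) ∧ (g → ((z ∨ g) ∧ z)))) ∧ (g → ((z ∨ g) ∧ z)))) ∧ (g → ((z ∨ g) ∧ z)))) ∧ (g → ((z ∨ g) ∧ z))))


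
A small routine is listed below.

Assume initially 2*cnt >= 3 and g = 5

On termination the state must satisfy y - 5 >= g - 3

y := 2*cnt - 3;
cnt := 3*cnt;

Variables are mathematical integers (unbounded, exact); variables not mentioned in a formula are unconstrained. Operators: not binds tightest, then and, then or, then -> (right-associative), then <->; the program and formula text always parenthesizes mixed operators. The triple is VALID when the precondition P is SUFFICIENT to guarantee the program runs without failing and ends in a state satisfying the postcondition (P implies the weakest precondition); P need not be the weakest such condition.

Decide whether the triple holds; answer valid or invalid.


Working backward. After the program, the postcondition y - 5 >= g - 3 must hold; in canonical form it is y >= g + 2.
Before cnt := 3*cnt: y >= g + 2
Before y := 2*cnt - 3: 2*cnt >= g + 5
The weakest precondition is 2*cnt >= g + 5.
Check whether 2*cnt >= 3 and g = 5 implies it.
Countermodel: at the initial state cnt = 2, g = 5, the precondition holds but the weakest precondition fails.
Answer: invalid


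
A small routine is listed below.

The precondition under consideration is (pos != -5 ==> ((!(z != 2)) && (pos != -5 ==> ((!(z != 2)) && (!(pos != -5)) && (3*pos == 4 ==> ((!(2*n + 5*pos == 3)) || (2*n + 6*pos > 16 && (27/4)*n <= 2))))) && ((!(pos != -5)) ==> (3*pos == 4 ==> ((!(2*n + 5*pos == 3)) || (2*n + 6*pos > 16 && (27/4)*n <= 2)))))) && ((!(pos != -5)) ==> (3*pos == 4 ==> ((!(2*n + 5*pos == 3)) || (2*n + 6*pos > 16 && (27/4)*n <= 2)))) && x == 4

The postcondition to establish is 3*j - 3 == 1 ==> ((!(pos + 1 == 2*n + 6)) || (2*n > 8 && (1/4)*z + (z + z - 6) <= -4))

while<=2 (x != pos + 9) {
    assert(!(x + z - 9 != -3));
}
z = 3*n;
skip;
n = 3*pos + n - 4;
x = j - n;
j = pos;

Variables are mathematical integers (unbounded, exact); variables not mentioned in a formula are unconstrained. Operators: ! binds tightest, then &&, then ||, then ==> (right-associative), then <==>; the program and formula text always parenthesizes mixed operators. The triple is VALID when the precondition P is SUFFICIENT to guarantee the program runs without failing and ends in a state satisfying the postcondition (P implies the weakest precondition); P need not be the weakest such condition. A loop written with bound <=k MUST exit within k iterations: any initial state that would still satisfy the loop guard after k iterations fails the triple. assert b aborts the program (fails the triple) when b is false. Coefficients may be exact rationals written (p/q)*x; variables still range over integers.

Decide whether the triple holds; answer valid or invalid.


Working backward. After the program, the postcondition 3*j - 3 == 1 ==> ((!(pos + 1 == 2*n + 6)) || (2*n > 8 && (1/4)*z + (z + z - 6) <= -4)) must hold; in canonical form it is 3*j == 4 ==> ((!(pos == 2*n + 5)) || (2*n > 8 && (9/4)*z <= 2)).
Before j := pos: 3*pos == 4 ==> ((!(pos == 2*n + 5)) || (2*n > 8 && (9/4)*z <= 2))
Before x := j - n: 3*pos == 4 ==> ((!(pos == 2*n + 5)) || (2*n > 8 && (9/4)*z <= 2))
Before n := 3*pos + n - 4: 3*pos == 4 ==> ((!(2*n + 5*pos == 3)) || (2*n + 6*pos > 16 && (9/4)*z <= 2))
Before skip: 3*pos == 4 ==> ((!(2*n + 5*pos == 3)) || (2*n + 6*pos > 16 && (9/4)*z <= 2))
Before z := 3*n: 3*pos == 4 ==> ((!(2*n + 5*pos == 3)) || (2*n + 6*pos > 16 && (27/4)*n <= 2))
Before the loop (bound <=2), unroll the exhaustion recursion (WP_0 = exit-now case; WP_j = one more guarded iteration, up to j = 2):
  WP_0: (!(x != pos + 9)) && (3*pos == 4 ==> ((!(2*n + 5*pos == 3)) || (2*n + 6*pos > 16 && (27/4)*n <= 2)))
  WP_1: (x != pos + 9 ==> ((!(x + z != 6)) && (!(x != pos + 9)) && (3*pos == 4 ==> ((!(2*n + 5*pos == 3)) || (2*n + 6*pos > 16 && (27/4)*n <= 2))))) && ((!(x != pos + 9)) ==> (3*pos == 4 ==> ((!(2*n + 5*pos == 3)) || (2*n + 6*pos > 16 && (27/4)*n <= 2))))
  WP_2: (x != pos + 9 ==> ((!(x + z != 6)) && (x != pos + 9 ==> ((!(x + z != 6)) && (!(x != pos + 9)) && (3*pos == 4 ==> ((!(2*n + 5*pos == 3)) || (2*n + 6*pos > 16 && (27/4)*n <= 2))))) && ((!(x != pos + 9)) ==> (3*pos == 4 ==> ((!(2*n + 5*pos == 3)) || (2*n + 6*pos > 16 && (27/4)*n <= 2)))))) && ((!(x != pos + 9)) ==> (3*pos == 4 ==> ((!(2*n + 5*pos == 3)) || (2*n + 6*pos > 16 && (27/4)*n <= 2))))
So before the loop: (x != pos + 9 ==> ((!(x + z != 6)) && (x != pos + 9 ==> ((!(x + z != 6)) && (!(x != pos + 9)) && (3*pos == 4 ==> ((!(2*n + 5*pos == 3)) || (2*n + 6*pos > 16 && (27/4)*n <= 2))))) && ((!(x != pos + 9)) ==> (3*pos == 4 ==> ((!(2*n + 5*pos == 3)) || (2*n + 6*pos > 16 && (27/4)*n <= 2)))))) && ((!(x != pos + 9)) ==> (3*pos == 4 ==> ((!(2*n + 5*pos == 3)) || (2*n + 6*pos > 16 && (27/4)*n <= 2))))
The weakest precondition is (x != pos + 9 ==> ((!(x + z != 6)) && (x != pos + 9 ==> ((!(x + z != 6)) && (!(x != pos + 9)) && (3*pos == 4 ==> ((!(2*n + 5*pos == 3)) || (2*n + 6*pos > 16 && (27/4)*n <= 2))))) && ((!(x != pos + 9)) ==> (3*pos == 4 ==> ((!(2*n + 5*pos == 3)) || (2*n + 6*pos > 16 && (27/4)*n <= 2)))))) && ((!(x != pos + 9)) ==> (3*pos == 4 ==> ((!(2*n + 5*pos == 3)) || (2*n + 6*pos > 16 && (27/4)*n <= 2)))).
Check whether (pos != -5 ==> ((!(z != 2)) && (pos != -5 ==> ((!(z != 2)) && (!(pos != -5)) && (3*pos == 4 ==> ((!(2*n + 5*pos == 3)) || (2*n + 6*pos > 16 && (27/4)*n <= 2))))) && ((!(pos != -5)) ==> (3*pos == 4 ==> ((!(2*n + 5*pos == 3)) || (2*n + 6*pos > 16 && (27/4)*n <= 2)))))) && ((!(pos != -5)) ==> (3*pos == 4 ==> ((!(2*n + 5*pos == 3)) || (2*n + 6*pos > 16 && (27/4)*n <= 2)))) && x == 4 implies it.
Every state satisfying the precondition satisfies the weakest precondition: the implication holds.
Answer: valid


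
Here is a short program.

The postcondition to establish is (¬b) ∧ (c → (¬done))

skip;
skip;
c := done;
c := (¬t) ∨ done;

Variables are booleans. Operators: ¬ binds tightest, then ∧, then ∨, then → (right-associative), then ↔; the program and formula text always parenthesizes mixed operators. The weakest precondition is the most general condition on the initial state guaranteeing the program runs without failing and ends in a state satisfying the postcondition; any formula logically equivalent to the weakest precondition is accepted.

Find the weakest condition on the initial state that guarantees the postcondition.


Working backward. After the program, (¬b) ∧ (c → (¬done)) must hold.
Before c := (¬t) ∨ done: (¬b) ∧ (((¬t) ∨ done) → (¬done))
Before c := done: (¬b) ∧ (((¬t) ∨ done) → (¬done))
Before skip: (¬b) ∧ (((¬t) ∨ done) → (¬done))
Before skip: (¬b) ∧ (((¬t) ∨ done) → (¬done))
Answer: WP = (¬b) ∧ (((¬t) ∨ done) → (¬done))


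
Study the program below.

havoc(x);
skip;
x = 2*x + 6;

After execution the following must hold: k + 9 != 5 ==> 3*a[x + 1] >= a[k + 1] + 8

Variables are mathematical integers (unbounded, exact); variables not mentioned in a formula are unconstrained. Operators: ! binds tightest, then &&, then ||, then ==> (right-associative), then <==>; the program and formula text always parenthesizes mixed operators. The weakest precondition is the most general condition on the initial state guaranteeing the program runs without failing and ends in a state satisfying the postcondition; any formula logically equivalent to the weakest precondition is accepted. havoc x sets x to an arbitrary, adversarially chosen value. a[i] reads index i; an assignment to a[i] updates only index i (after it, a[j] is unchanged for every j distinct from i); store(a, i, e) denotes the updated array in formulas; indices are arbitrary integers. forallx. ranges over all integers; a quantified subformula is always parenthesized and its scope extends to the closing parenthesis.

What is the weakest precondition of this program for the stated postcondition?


Working backward. After the program, the postcondition k + 9 != 5 ==> 3*a[x + 1] >= a[k + 1] + 8 must hold; in canonical form it is k != -4 ==> 3*a[x + 1] >= a[k + 1] + 8.
Before x := 2*x + 6: k != -4 ==> 3*a[2*x + 7] >= a[k + 1] + 8
Before skip: k != -4 ==> 3*a[2*x + 7] >= a[k + 1] + 8
Before havoc x: forall x_1. (k != -4 ==> 3*a[2*x_1 + 7] >= a[k + 1] + 8)
Answer: WP = forall x_1. (k != -4 ==> 3*a[2*x_1 + 7] >= a[k + 1] + 8)


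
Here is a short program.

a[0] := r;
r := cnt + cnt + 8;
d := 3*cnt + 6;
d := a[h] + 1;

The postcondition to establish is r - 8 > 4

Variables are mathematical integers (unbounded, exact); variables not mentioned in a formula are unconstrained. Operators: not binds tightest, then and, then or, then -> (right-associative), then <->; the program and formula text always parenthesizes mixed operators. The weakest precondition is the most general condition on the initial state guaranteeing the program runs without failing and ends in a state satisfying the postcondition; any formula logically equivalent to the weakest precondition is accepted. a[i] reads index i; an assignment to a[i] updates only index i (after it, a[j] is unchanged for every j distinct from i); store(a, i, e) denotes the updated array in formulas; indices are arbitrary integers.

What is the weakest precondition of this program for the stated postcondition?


Working backward. After the program, the postcondition r - 8 > 4 must hold; in canonical form it is r > 12.
Before d := a[h] + 1: r > 12
Before d := 3*cnt + 6: r > 12
Before r := cnt + cnt + 8: 2*cnt > 4
Before a[0] := r: 2*cnt > 4
Answer: WP = 2*cnt > 4


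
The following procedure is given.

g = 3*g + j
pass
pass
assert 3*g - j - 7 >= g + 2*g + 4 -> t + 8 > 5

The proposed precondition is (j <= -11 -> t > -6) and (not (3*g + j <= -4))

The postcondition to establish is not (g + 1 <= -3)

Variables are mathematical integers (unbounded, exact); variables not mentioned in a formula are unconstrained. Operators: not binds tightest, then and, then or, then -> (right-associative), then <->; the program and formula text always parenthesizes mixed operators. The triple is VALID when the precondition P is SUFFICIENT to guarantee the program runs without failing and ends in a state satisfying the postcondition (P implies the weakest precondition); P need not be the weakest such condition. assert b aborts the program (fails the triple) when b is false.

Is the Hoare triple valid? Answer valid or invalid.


Working backward. After the program, the postcondition not (g + 1 <= -3) must hold; in canonical form it is not (g <= -4).
Before assert 3*g - j - 7 >= g + 2*g + 4 -> t + 8 > 5: (j <= -11 -> t > -3) and (not (g <= -4))
Before skip: (j <= -11 -> t > -3) and (not (g <= -4))
Before skip: (j <= -11 -> t > -3) and (not (g <= -4))
Before g := 3*g + j: (j <= -11 -> t > -3) and (not (3*g + j <= -4))
The weakest precondition is (j <= -11 -> t > -3) and (not (3*g + j <= -4)).
Check whether (j <= -11 -> t > -6) and (not (3*g + j <= -4)) implies it.
Countermodel: at the initial state g = 3, j = -12, t = -3, the precondition holds but the weakest precondition fails.
Answer: invalid


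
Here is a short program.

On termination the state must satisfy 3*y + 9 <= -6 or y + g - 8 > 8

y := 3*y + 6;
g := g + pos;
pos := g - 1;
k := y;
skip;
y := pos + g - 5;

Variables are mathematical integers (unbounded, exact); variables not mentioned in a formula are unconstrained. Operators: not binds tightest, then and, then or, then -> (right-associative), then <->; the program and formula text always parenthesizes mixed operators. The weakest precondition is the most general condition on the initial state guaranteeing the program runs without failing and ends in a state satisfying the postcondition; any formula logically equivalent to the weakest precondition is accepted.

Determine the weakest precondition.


Working backward. After the program, the postcondition 3*y + 9 <= -6 or y + g - 8 > 8 must hold; in canonical form it is 3*y <= -15 or g + y > 16.
Before y := pos + g - 5: 3*g + 3*pos <= 0 or 2*g + pos > 21
Before skip: 3*g + 3*pos <= 0 or 2*g + pos > 21
Before k := y: 3*g + 3*pos <= 0 or 2*g + pos > 21
Before pos := g - 1: 6*g <= 3 or 3*g > 22
Before g := g + pos: 6*g + 6*pos <= 3 or 3*g + 3*pos > 22
Before y := 3*y + 6: 6*g + 6*pos <= 3 or 3*g + 3*pos > 22
Answer: WP = 6*g + 6*pos <= 3 or 3*g + 3*pos > 22


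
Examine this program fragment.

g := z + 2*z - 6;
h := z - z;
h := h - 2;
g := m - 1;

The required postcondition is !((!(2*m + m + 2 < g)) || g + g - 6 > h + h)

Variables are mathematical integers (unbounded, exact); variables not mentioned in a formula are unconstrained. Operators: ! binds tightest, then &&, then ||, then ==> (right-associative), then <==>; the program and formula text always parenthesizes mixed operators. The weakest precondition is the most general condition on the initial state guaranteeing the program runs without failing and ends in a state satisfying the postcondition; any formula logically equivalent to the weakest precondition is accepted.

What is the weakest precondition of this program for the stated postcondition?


Working backward. After the program, the postcondition !((!(2*m + m + 2 < g)) || g + g - 6 > h + h) must hold; in canonical form it is !((!(3*m < g - 2)) || 2*g > 2*h + 6).
Before g := m - 1: !((!(2*m < -3)) || 2*m > 2*h + 8)
Before h := h - 2: !((!(2*m < -3)) || 2*m > 2*h + 4)
Before h := z - z: !((!(2*m < -3)) || 2*m > 4)
Before g := z + 2*z - 6: !((!(2*m < -3)) || 2*m > 4)
Answer: WP = !((!(2*m < -3)) || 2*m > 4)


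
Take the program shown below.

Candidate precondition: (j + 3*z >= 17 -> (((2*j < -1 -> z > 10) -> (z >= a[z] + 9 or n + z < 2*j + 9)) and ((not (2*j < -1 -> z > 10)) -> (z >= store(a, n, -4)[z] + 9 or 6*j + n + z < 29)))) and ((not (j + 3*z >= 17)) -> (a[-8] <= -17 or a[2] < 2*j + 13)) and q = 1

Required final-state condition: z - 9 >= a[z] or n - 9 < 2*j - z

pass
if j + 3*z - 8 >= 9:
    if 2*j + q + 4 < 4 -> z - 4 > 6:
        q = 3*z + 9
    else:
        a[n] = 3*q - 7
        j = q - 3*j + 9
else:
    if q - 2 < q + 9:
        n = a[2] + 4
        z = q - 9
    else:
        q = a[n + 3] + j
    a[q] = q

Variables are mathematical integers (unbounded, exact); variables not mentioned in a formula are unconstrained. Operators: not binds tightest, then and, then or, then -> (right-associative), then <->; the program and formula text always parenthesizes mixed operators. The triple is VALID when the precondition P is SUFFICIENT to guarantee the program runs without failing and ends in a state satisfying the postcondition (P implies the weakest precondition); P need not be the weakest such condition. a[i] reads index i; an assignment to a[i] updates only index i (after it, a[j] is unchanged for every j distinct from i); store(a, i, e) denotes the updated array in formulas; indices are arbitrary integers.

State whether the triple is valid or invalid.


Working backward. After the program, the postcondition z - 9 >= a[z] or n - 9 < 2*j - z must hold; in canonical form it is z >= a[z] + 9 or n + z < 2*j + 9.
Then branch requires ((2*j + q < 0 -> z > 10) -> (z >= a[z] + 9 or n + z < 2*j + 9)) and ((not (2*j + q < 0 -> z > 10)) -> (z >= store(a, n, 3*q - 7)[z] + 9 or 6*j + n + z < 2*q + 27)); else branch requires q >= store(a, q, q)[q - 9] + 18 or a[2] + q < 2*j + 14.
Before the if: (j + 3*z >= 17 -> (((2*j + q < 0 -> z > 10) -> (z >= a[z] + 9 or n + z < 2*j + 9)) and ((not (2*j + q < 0 -> z > 10)) -> (z >= store(a, n, 3*q - 7)[z] + 9 or 6*j + n + z < 2*q + 27)))) and ((not (j + 3*z >= 17)) -> (q >= store(a, q, q)[q - 9] + 18 or a[2] + q < 2*j + 14))
Before skip: (j + 3*z >= 17 -> (((2*j + q < 0 -> z > 10) -> (z >= a[z] + 9 or n + z < 2*j + 9)) and ((not (2*j + q < 0 -> z > 10)) -> (z >= store(a, n, 3*q - 7)[z] + 9 or 6*j + n + z < 2*q + 27)))) and ((not (j + 3*z >= 17)) -> (q >= store(a, q, q)[q - 9] + 18 or a[2] + q < 2*j + 14))
The weakest precondition is (j + 3*z >= 17 -> (((2*j + q < 0 -> z > 10) -> (z >= a[z] + 9 or n + z < 2*j + 9)) and ((not (2*j + q < 0 -> z > 10)) -> (z >= store(a, n, 3*q - 7)[z] + 9 or 6*j + n + z < 2*q + 27)))) and ((not (j + 3*z >= 17)) -> (q >= store(a, q, q)[q - 9] + 18 or a[2] + q < 2*j + 14)).
Check whether (j + 3*z >= 17 -> (((2*j < -1 -> z > 10) -> (z >= a[z] + 9 or n + z < 2*j + 9)) and ((not (2*j < -1 -> z > 10)) -> (z >= store(a, n, -4)[z] + 9 or 6*j + n + z < 29)))) and ((not (j + 3*z >= 17)) -> (a[-8] <= -17 or a[2] < 2*j + 13)) and q = 1 implies it.
Every state satisfying the precondition satisfies the weakest precondition: the implication holds.
Answer: valid


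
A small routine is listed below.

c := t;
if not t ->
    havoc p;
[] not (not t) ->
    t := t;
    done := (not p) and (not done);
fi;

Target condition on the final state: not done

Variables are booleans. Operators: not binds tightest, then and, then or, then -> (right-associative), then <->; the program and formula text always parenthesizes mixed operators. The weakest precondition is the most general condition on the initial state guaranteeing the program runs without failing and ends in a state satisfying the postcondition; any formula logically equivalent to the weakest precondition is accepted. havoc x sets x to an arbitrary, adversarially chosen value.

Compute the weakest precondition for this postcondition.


Working backward. After the program, not done must hold.
Then branch requires not done; else branch requires not ((not p) and (not done)).
Before the if: ((not t) -> (not done)) and (t -> (not ((not p) and (not done))))
Before c := t: ((not t) -> (not done)) and (t -> (not ((not p) and (not done))))
Answer: WP = ((not t) -> (not done)) and (t -> (not ((not p) and (not done))))


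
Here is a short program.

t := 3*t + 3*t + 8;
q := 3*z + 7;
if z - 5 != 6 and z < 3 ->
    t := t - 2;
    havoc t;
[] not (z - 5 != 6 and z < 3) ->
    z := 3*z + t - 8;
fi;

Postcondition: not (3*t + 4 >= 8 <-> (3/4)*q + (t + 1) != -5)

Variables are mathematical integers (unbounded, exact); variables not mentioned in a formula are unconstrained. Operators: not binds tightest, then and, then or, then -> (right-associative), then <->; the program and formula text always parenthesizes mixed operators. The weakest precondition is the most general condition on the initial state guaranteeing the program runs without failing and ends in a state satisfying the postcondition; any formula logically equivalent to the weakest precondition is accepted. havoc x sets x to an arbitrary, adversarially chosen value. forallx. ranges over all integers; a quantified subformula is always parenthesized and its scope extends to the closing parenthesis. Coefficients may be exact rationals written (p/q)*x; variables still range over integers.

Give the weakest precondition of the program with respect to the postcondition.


Working backward. After the program, the postcondition not (3*t + 4 >= 8 <-> (3/4)*q + (t + 1) != -5) must hold; in canonical form it is not (3*t >= 4 <-> (3/4)*q + t != -6).
Then branch requires forall t_1. (not (3*t_1 >= 4 <-> (3/4)*q + t_1 != -6)); else branch requires not (3*t >= 4 <-> (3/4)*q + t != -6).
Before the if: ((z != 11 and z < 3) -> (forall t_1. (not (3*t_1 >= 4 <-> (3/4)*q + t_1 != -6)))) and ((not (z != 11 and z < 3)) -> (not (3*t >= 4 <-> (3/4)*q + t != -6)))
Before q := 3*z + 7: ((z != 11 and z < 3) -> (forall t_1. (not (3*t_1 >= 4 <-> t_1 + (9/4)*z != -45/4)))) and ((not (z != 11 and z < 3)) -> (not (3*t >= 4 <-> t + (9/4)*z != -45/4)))
Before t := 3*t + 3*t + 8: ((z != 11 and z < 3) -> (forall t_1. (not (3*t_1 >= 4 <-> t_1 + (9/4)*z != -45/4)))) and ((not (z != 11 and z < 3)) -> (not (18*t >= -20 <-> 6*t + (9/4)*z != -77/4)))
Answer: WP = ((z != 11 and z < 3) -> (forall t_1. (not (3*t_1 >= 4 <-> t_1 + (9/4)*z != -45/4)))) and ((not (z != 11 and z < 3)) -> (not (18*t >= -20 <-> 6*t + (9/4)*z != -77/4)))


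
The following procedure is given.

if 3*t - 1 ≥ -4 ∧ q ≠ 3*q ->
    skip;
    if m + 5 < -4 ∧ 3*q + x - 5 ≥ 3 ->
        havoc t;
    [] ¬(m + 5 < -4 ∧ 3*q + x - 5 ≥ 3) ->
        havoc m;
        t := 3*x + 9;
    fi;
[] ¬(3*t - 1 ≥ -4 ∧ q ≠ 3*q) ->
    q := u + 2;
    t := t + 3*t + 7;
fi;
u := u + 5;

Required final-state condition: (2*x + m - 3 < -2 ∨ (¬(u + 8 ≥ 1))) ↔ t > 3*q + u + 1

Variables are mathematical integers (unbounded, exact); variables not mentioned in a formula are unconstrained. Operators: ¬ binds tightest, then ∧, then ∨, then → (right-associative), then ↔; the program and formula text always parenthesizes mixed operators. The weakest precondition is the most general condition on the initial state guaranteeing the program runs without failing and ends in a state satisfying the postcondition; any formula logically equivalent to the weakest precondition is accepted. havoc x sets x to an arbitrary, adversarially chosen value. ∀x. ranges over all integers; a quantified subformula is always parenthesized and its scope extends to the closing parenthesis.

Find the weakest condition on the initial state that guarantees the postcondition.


Working backward. After the program, the postcondition (2*x + m - 3 < -2 ∨ (¬(u + 8 ≥ 1))) ↔ t > 3*q + u + 1 must hold; in canonical form it is (m + 2*x < 1 ∨ (¬(u ≥ -7))) ↔ t > 3*q + u + 1.
Before u := u + 5: (m + 2*x < 1 ∨ (¬(u ≥ -12))) ↔ t > 3*q + u + 6
Then branch requires ((m < -9 ∧ 3*q + x ≥ 8) → (∀t_1. ((m + 2*x < 1 ∨ (¬(u ≥ -12))) ↔ t_1 > 3*q + u + 6))) ∧ ((¬(m < -9 ∧ 3*q + x ≥ 8)) → (∀m_1. ((m_1 + 2*x < 1 ∨ (¬(u ≥ -12))) ↔ 3*x > 3*q + u - 3))); else branch requires (m + 2*x < 1 ∨ (¬(u ≥ -12))) ↔ 4*t > 4*u + 5.
Before the if: ((3*t ≥ -3 ∧ 2*q ≠ 0) → (((m < -9 ∧ 3*q + x ≥ 8) → (∀t_1. ((m + 2*x < 1 ∨ (¬(u ≥ -12))) ↔ t_1 > 3*q + u + 6))) ∧ ((¬(m < -9 ∧ 3*q + x ≥ 8)) → (∀m_1. ((m_1 + 2*x < 1 ∨ (¬(u ≥ -12))) ↔ 3*x > 3*q + u - 3))))) ∧ ((¬(3*t ≥ -3 ∧ 2*q ≠ 0)) → ((m + 2*x < 1 ∨ (¬(u ≥ -12))) ↔ 4*t > 4*u + 5))
Answer: WP = ((3*t ≥ -3 ∧ 2*q ≠ 0) → (((m < -9 ∧ 3*q + x ≥ 8) → (∀t_1. ((m + 2*x < 1 ∨ (¬(u ≥ -12))) ↔ t_1 > 3*q + u + 6))) ∧ ((¬(m < -9 ∧ 3*q + x ≥ 8)) → (∀m_1. ((m_1 + 2*x < 1 ∨ (¬(u ≥ -12))) ↔ 3*x > 3*q + u - 3))))) ∧ ((¬(3*t ≥ -3 ∧ 2*q ≠ 0)) → ((m + 2*x < 1 ∨ (¬(u ≥ -12))) ↔ 4*t > 4*u + 5))


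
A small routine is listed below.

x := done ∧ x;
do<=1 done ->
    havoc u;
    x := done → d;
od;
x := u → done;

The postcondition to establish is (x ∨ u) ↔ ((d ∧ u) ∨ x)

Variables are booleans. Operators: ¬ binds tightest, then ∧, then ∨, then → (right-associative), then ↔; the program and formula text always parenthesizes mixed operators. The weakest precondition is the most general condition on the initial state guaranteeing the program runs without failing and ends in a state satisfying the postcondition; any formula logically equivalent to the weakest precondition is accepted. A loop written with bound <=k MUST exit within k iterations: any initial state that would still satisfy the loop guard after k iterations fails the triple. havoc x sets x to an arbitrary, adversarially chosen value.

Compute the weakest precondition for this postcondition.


Working backward. After the program, (x ∨ u) ↔ ((d ∧ u) ∨ x) must hold.
Before x := u → done: ((u → done) ∨ u) ↔ ((d ∧ u) ∨ (u → done))
Before the loop (bound <=1), unroll the exhaustion recursion (WP_0 = exit-now case; WP_j = one more guarded iteration, up to j = 1):
  WP_0: (¬done) ∧ (((u → done) ∨ u) ↔ ((d ∧ u) ∨ (u → done)))
  WP_1: (done → ((¬done) ∧ (d ∨ done))) ∧ ((¬done) → (((u → done) ∨ u) ↔ ((d ∧ u) ∨ (u → done))))
So before the loop: (done → ((¬done) ∧ (d ∨ done))) ∧ ((¬done) → (((u → done) ∨ u) ↔ ((d ∧ u) ∨ (u → done))))
Before x := done ∧ x: (done → ((¬done) ∧ (d ∨ done))) ∧ ((¬done) → (((u → done) ∨ u) ↔ ((d ∧ u) ∨ (u → done))))
Answer: WP = (done → ((¬done) ∧ (d ∨ done))) ∧ ((¬done) → (((u → done) ∨ u) ↔ ((d ∧ u) ∨ (u → done))))


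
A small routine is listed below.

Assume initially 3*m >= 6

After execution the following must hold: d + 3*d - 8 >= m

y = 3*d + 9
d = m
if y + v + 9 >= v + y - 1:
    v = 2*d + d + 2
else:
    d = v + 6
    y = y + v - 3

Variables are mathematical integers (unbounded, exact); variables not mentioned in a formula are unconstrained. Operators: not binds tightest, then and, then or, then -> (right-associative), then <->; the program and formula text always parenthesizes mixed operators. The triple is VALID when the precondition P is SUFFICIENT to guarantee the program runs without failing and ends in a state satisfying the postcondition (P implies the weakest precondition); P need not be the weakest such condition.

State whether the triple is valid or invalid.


Working backward. After the program, the postcondition d + 3*d - 8 >= m must hold; in canonical form it is 4*d >= m + 8.
Then branch requires 4*d >= m + 8; else branch requires 4*v >= m - 16.
Before the if: 4*d >= m + 8
Before d := m: 3*m >= 8
Before y := 3*d + 9: 3*m >= 8
The weakest precondition is 3*m >= 8.
Check whether 3*m >= 6 implies it.
Countermodel: at the initial state m = 2, the precondition holds but the weakest precondition fails.
Answer: invalid


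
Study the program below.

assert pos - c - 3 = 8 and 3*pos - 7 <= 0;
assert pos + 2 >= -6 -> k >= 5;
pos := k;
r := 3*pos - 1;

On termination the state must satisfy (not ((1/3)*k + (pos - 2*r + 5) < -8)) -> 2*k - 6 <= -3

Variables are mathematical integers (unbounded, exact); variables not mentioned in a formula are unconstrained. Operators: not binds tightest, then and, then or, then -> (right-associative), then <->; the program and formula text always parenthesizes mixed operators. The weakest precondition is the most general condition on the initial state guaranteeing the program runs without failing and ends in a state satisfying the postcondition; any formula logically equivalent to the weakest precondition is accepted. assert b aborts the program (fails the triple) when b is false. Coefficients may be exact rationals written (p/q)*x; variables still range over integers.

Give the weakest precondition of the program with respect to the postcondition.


Working backward. After the program, the postcondition (not ((1/3)*k + (pos - 2*r + 5) < -8)) -> 2*k - 6 <= -3 must hold; in canonical form it is (not ((1/3)*k + pos < 2*r - 13)) -> 2*k <= 3.
Before r := 3*pos - 1: (not ((1/3)*k < 5*pos - 15)) -> 2*k <= 3
Before pos := k: (not ((14/3)*k > 15)) -> 2*k <= 3
Before assert pos + 2 >= -6 -> k >= 5: (pos >= -8 -> k >= 5) and ((not ((14/3)*k > 15)) -> 2*k <= 3)
Before assert pos - c - 3 = 8 and 3*pos - 7 <= 0: pos = c + 11 and 3*pos <= 7 and (pos >= -8 -> k >= 5) and ((not ((14/3)*k > 15)) -> 2*k <= 3)
Answer: WP = pos = c + 11 and 3*pos <= 7 and (pos >= -8 -> k >= 5) and ((not ((14/3)*k > 15)) -> 2*k <= 3)
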